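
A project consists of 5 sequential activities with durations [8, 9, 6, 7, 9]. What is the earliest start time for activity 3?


Activity 3 starts after activities 1 through 2 complete.
Predecessor durations: [8, 9]
ES = 8 + 9 = 17

17


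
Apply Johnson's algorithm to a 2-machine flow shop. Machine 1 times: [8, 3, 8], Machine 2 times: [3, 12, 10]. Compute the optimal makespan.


Apply Johnson's rule:
  Group 1 (a <= b): [(2, 3, 12), (3, 8, 10)]
  Group 2 (a > b): [(1, 8, 3)]
Optimal job order: [2, 3, 1]
Schedule:
  Job 2: M1 done at 3, M2 done at 15
  Job 3: M1 done at 11, M2 done at 25
  Job 1: M1 done at 19, M2 done at 28
Makespan = 28

28


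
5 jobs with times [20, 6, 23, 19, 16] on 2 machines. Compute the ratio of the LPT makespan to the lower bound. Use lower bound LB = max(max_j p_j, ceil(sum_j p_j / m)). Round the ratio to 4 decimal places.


LPT order: [23, 20, 19, 16, 6]
Machine loads after assignment: [45, 39]
LPT makespan = 45
Lower bound = max(max_job, ceil(total/2)) = max(23, 42) = 42
Ratio = 45 / 42 = 1.0714

1.0714


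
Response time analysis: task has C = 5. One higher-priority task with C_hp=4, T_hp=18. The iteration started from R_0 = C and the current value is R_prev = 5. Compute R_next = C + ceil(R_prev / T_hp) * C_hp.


R_next = C + ceil(R_prev / T_hp) * C_hp
ceil(5 / 18) = ceil(0.2778) = 1
Interference = 1 * 4 = 4
R_next = 5 + 4 = 9

9


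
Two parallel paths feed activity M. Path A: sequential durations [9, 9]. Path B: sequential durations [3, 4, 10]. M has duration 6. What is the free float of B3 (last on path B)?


ES(B3) = sum of predecessors on chain B = 7
EF(B3) = ES + duration = 7 + 10 = 17
Successor of B3 is M. ES(M) = max(sum(A), sum(B)) = max(18, 17) = 18
Free float = ES(successor) - EF(current) = 18 - 17 = 1

1


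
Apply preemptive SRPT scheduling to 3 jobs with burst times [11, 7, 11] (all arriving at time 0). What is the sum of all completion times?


Since all jobs arrive at t=0, SRPT equals SPT ordering.
SPT order: [7, 11, 11]
Completion times:
  Job 1: p=7, C=7
  Job 2: p=11, C=18
  Job 3: p=11, C=29
Total completion time = 7 + 18 + 29 = 54

54


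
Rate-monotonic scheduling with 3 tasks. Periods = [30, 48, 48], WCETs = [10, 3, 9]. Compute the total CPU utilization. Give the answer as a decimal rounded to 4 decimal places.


Compute individual utilizations (exact fractions):
  Task 1: C/T = 10/30 = 1/3 (approx. 0.3333)
  Task 2: C/T = 3/48 = 1/16 (approx. 0.0625)
  Task 3: C/T = 9/48 = 3/16 (approx. 0.1875)
Total utilization U = 1/3 + 1/16 + 3/16 = 7/12
Rounded to 4 decimal places: U = 0.5833
RM (Liu & Layland) bound for 3 tasks = 0.779763; compare with U = 7/12 (approx. 0.583333)
U <= bound, so schedulable by RM sufficient condition.

0.5833


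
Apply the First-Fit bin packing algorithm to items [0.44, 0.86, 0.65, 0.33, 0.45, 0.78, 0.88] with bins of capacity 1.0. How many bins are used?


Place items sequentially using First-Fit:
  Item 0.44 -> new Bin 1
  Item 0.86 -> new Bin 2
  Item 0.65 -> new Bin 3
  Item 0.33 -> Bin 1 (now 0.77)
  Item 0.45 -> new Bin 4
  Item 0.78 -> new Bin 5
  Item 0.88 -> new Bin 6
Total bins used = 6

6


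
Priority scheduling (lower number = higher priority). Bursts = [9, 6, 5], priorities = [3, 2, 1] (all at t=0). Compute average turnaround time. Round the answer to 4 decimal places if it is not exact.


Sort by priority (ascending = highest first):
Order: [(1, 5), (2, 6), (3, 9)]
Completion times:
  Priority 1, burst=5, C=5
  Priority 2, burst=6, C=11
  Priority 3, burst=9, C=20
Average turnaround = 36/3 = 12.0

12.0


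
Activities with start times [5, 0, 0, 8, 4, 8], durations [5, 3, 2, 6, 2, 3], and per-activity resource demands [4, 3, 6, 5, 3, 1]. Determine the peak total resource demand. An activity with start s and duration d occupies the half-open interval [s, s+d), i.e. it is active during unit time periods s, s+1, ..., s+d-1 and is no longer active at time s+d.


Each activity i is active on [start_i, start_i + duration_i).
Compute total resource usage per time slot:
  t=0: active resources = [3, 6], total = 9
  t=1: active resources = [3, 6], total = 9
  t=2: active resources = [3], total = 3
  t=3: active resources = [], total = 0
  t=4: active resources = [3], total = 3
  t=5: active resources = [4, 3], total = 7
  t=6: active resources = [4], total = 4
  t=7: active resources = [4], total = 4
  t=8: active resources = [4, 5, 1], total = 10
  t=9: active resources = [4, 5, 1], total = 10
  t=10: active resources = [5, 1], total = 6
  t=11: active resources = [5], total = 5
  t=12: active resources = [5], total = 5
  t=13: active resources = [5], total = 5
Peak resource demand = 10

10


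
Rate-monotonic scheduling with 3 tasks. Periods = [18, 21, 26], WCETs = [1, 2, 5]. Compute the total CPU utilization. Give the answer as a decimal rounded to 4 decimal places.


Compute individual utilizations (exact fractions):
  Task 1: C/T = 1/18 (approx. 0.0556)
  Task 2: C/T = 2/21 (approx. 0.0952)
  Task 3: C/T = 5/26 (approx. 0.1923)
Total utilization U = 1/18 + 2/21 + 5/26 = 281/819
Rounded to 4 decimal places: U = 0.3431
RM (Liu & Layland) bound for 3 tasks = 0.779763; compare with U = 281/819 (approx. 0.343101)
U <= bound, so schedulable by RM sufficient condition.

0.3431


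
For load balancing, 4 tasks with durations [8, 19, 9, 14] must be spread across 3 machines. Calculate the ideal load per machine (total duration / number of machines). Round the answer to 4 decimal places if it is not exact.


Total processing time = 8 + 19 + 9 + 14 = 50
Number of machines = 3
Ideal balanced load = 50 / 3 = 16.6667

16.6667


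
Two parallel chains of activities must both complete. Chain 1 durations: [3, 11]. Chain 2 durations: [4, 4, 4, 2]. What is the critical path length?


Path A total = 3 + 11 = 14
Path B total = 4 + 4 + 4 + 2 = 14
Critical path = longest path = max(14, 14) = 14

14


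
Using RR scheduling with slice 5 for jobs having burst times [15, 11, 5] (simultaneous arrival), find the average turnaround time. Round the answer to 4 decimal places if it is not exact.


Time quantum = 5
Execution trace:
  J1 runs 5 units, time = 5
  J2 runs 5 units, time = 10
  J3 runs 5 units, time = 15
  J1 runs 5 units, time = 20
  J2 runs 5 units, time = 25
  J1 runs 5 units, time = 30
  J2 runs 1 units, time = 31
Finish times: [30, 31, 15]
Average turnaround = 76/3 = 25.3333

25.3333


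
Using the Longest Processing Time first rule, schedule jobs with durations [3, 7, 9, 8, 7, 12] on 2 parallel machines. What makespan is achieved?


Sort jobs in decreasing order (LPT): [12, 9, 8, 7, 7, 3]
Assign each job to the least loaded machine:
  Machine 1: jobs [12, 7, 3], load = 22
  Machine 2: jobs [9, 8, 7], load = 24
Makespan = max load = 24

24


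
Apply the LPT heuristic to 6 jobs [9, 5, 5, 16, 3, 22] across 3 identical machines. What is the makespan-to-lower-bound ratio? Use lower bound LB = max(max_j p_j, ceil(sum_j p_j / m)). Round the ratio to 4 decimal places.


LPT order: [22, 16, 9, 5, 5, 3]
Machine loads after assignment: [22, 19, 19]
LPT makespan = 22
Lower bound = max(max_job, ceil(total/3)) = max(22, 20) = 22
Ratio = 22 / 22 = 1.0

1.0


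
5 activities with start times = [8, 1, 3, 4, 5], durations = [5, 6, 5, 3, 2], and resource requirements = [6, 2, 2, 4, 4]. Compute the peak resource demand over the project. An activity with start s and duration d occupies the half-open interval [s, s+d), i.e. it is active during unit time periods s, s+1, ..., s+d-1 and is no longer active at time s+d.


Each activity i is active on [start_i, start_i + duration_i).
Compute total resource usage per time slot:
  t=0: active resources = [], total = 0
  t=1: active resources = [2], total = 2
  t=2: active resources = [2], total = 2
  t=3: active resources = [2, 2], total = 4
  t=4: active resources = [2, 2, 4], total = 8
  t=5: active resources = [2, 2, 4, 4], total = 12
  t=6: active resources = [2, 2, 4, 4], total = 12
  t=7: active resources = [2], total = 2
  t=8: active resources = [6], total = 6
  t=9: active resources = [6], total = 6
  t=10: active resources = [6], total = 6
  t=11: active resources = [6], total = 6
  t=12: active resources = [6], total = 6
Peak resource demand = 12

12


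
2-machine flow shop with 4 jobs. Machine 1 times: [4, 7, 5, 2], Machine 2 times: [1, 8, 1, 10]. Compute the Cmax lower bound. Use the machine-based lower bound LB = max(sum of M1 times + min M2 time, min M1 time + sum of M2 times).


LB1 = sum(M1 times) + min(M2 times) = 18 + 1 = 19
LB2 = min(M1 times) + sum(M2 times) = 2 + 20 = 22
Lower bound = max(LB1, LB2) = max(19, 22) = 22

22


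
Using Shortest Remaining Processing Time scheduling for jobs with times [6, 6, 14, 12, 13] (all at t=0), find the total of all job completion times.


Since all jobs arrive at t=0, SRPT equals SPT ordering.
SPT order: [6, 6, 12, 13, 14]
Completion times:
  Job 1: p=6, C=6
  Job 2: p=6, C=12
  Job 3: p=12, C=24
  Job 4: p=13, C=37
  Job 5: p=14, C=51
Total completion time = 6 + 12 + 24 + 37 + 51 = 130

130


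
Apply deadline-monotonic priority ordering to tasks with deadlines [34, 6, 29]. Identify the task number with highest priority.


Sort tasks by relative deadline (ascending):
  Task 2: deadline = 6
  Task 3: deadline = 29
  Task 1: deadline = 34
Priority order (highest first): [2, 3, 1]
Highest priority task = 2

2


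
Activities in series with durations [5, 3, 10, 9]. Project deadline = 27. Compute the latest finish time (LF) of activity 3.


LF(activity 3) = deadline - sum of successor durations
Successors: activities 4 through 4 with durations [9]
Sum of successor durations = 9
LF = 27 - 9 = 18

18


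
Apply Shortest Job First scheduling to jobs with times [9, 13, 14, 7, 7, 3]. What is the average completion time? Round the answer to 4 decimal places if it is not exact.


SJF order (ascending): [3, 7, 7, 9, 13, 14]
Completion times:
  Job 1: burst=3, C=3
  Job 2: burst=7, C=10
  Job 3: burst=7, C=17
  Job 4: burst=9, C=26
  Job 5: burst=13, C=39
  Job 6: burst=14, C=53
Average completion = 148/6 = 24.6667

24.6667


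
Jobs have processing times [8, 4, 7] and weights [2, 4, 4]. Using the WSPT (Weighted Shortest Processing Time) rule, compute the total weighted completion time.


Compute p/w ratios and sort ascending (WSPT): [(4, 4), (7, 4), (8, 2)]
Compute weighted completion times:
  Job (p=4,w=4): C=4, w*C=4*4=16
  Job (p=7,w=4): C=11, w*C=4*11=44
  Job (p=8,w=2): C=19, w*C=2*19=38
Total weighted completion time = 98

98


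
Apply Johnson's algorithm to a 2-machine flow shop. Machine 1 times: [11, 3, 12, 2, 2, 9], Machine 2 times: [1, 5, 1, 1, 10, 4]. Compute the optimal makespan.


Apply Johnson's rule:
  Group 1 (a <= b): [(5, 2, 10), (2, 3, 5)]
  Group 2 (a > b): [(6, 9, 4), (1, 11, 1), (3, 12, 1), (4, 2, 1)]
Optimal job order: [5, 2, 6, 1, 3, 4]
Schedule:
  Job 5: M1 done at 2, M2 done at 12
  Job 2: M1 done at 5, M2 done at 17
  Job 6: M1 done at 14, M2 done at 21
  Job 1: M1 done at 25, M2 done at 26
  Job 3: M1 done at 37, M2 done at 38
  Job 4: M1 done at 39, M2 done at 40
Makespan = 40

40


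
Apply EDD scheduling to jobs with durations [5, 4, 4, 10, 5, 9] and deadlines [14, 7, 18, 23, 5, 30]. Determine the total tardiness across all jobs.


Sort by due date (EDD order): [(5, 5), (4, 7), (5, 14), (4, 18), (10, 23), (9, 30)]
Compute completion times and tardiness:
  Job 1: p=5, d=5, C=5, tardiness=max(0,5-5)=0
  Job 2: p=4, d=7, C=9, tardiness=max(0,9-7)=2
  Job 3: p=5, d=14, C=14, tardiness=max(0,14-14)=0
  Job 4: p=4, d=18, C=18, tardiness=max(0,18-18)=0
  Job 5: p=10, d=23, C=28, tardiness=max(0,28-23)=5
  Job 6: p=9, d=30, C=37, tardiness=max(0,37-30)=7
Total tardiness = 14

14


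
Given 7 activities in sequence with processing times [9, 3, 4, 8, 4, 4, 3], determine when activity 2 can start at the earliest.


Activity 2 starts after activities 1 through 1 complete.
Predecessor durations: [9]
ES = 9 = 9

9


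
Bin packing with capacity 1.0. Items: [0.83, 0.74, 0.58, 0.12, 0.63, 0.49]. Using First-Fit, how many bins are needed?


Place items sequentially using First-Fit:
  Item 0.83 -> new Bin 1
  Item 0.74 -> new Bin 2
  Item 0.58 -> new Bin 3
  Item 0.12 -> Bin 1 (now 0.95)
  Item 0.63 -> new Bin 4
  Item 0.49 -> new Bin 5
Total bins used = 5

5


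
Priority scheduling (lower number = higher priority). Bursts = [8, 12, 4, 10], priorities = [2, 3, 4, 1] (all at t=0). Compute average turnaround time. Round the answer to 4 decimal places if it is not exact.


Sort by priority (ascending = highest first):
Order: [(1, 10), (2, 8), (3, 12), (4, 4)]
Completion times:
  Priority 1, burst=10, C=10
  Priority 2, burst=8, C=18
  Priority 3, burst=12, C=30
  Priority 4, burst=4, C=34
Average turnaround = 92/4 = 23.0

23.0


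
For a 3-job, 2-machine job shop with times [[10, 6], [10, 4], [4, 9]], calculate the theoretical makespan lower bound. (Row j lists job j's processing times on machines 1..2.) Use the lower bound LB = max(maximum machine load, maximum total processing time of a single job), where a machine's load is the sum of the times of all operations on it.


Machine loads:
  Machine 1: 10 + 10 + 4 = 24
  Machine 2: 6 + 4 + 9 = 19
Max machine load = 24
Job totals:
  Job 1: 16
  Job 2: 14
  Job 3: 13
Max job total = 16
Lower bound = max(24, 16) = 24

24


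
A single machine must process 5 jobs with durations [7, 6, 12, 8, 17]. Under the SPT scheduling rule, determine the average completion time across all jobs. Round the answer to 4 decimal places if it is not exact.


Sort jobs by processing time (SPT order): [6, 7, 8, 12, 17]
Compute completion times sequentially:
  Job 1: processing = 6, completes at 6
  Job 2: processing = 7, completes at 13
  Job 3: processing = 8, completes at 21
  Job 4: processing = 12, completes at 33
  Job 5: processing = 17, completes at 50
Sum of completion times = 123
Average completion time = 123/5 = 24.6

24.6


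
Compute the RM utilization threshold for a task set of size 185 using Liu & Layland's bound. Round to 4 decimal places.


Compute 2^(1/185) = 1.0037537693
Subtract 1: 1.0037537693 - 1 = 0.0037537693
Multiply by n: 185 * 0.0037537693 = 0.6944473205
Round to 4 dp: 0.6944

0.6944


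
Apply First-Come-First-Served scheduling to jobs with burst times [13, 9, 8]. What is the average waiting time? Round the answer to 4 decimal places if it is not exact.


FCFS order (as given): [13, 9, 8]
Waiting times:
  Job 1: wait = 0
  Job 2: wait = 13
  Job 3: wait = 22
Sum of waiting times = 35
Average waiting time = 35/3 = 11.6667

11.6667


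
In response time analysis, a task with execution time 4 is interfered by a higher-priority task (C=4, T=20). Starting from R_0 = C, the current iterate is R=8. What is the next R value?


R_next = C + ceil(R_prev / T_hp) * C_hp
ceil(8 / 20) = ceil(0.4) = 1
Interference = 1 * 4 = 4
R_next = 4 + 4 = 8
R_next = R_prev, so the iteration has converged (response time = 8).

8


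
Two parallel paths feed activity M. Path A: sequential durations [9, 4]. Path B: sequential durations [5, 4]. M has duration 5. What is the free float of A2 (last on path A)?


ES(A2) = sum of predecessors on chain A = 9
EF(A2) = ES + duration = 9 + 4 = 13
Successor of A2 is M. ES(M) = max(sum(A), sum(B)) = max(13, 9) = 13
Free float = ES(successor) - EF(current) = 13 - 13 = 0

0


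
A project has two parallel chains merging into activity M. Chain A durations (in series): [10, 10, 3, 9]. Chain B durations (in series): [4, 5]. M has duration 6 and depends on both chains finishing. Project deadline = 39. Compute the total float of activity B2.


Forward pass: ES(B2) = sum of predecessors on chain B = 4
EF = ES + duration = 4 + 5 = 9
Backward pass: LF(M) = deadline = 39; LS(M) = 39 - 6 = 33
LF(B2) = LS(M) - sum(successors on chain B) = 33 - 0 = 33
LS = LF - duration = 33 - 5 = 28
Total float = LS - ES = 28 - 4 = 24

24


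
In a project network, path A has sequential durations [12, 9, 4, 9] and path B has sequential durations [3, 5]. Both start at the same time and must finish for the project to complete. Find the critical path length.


Path A total = 12 + 9 + 4 + 9 = 34
Path B total = 3 + 5 = 8
Critical path = longest path = max(34, 8) = 34

34


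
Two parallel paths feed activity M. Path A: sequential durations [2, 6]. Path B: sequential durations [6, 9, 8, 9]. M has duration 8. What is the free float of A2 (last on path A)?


ES(A2) = sum of predecessors on chain A = 2
EF(A2) = ES + duration = 2 + 6 = 8
Successor of A2 is M. ES(M) = max(sum(A), sum(B)) = max(8, 32) = 32
Free float = ES(successor) - EF(current) = 32 - 8 = 24

24


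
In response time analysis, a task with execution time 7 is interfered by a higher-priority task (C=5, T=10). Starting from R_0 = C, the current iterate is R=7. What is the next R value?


R_next = C + ceil(R_prev / T_hp) * C_hp
ceil(7 / 10) = ceil(0.7) = 1
Interference = 1 * 5 = 5
R_next = 7 + 5 = 12

12


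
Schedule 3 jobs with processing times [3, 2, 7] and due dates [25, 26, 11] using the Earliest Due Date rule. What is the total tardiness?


Sort by due date (EDD order): [(7, 11), (3, 25), (2, 26)]
Compute completion times and tardiness:
  Job 1: p=7, d=11, C=7, tardiness=max(0,7-11)=0
  Job 2: p=3, d=25, C=10, tardiness=max(0,10-25)=0
  Job 3: p=2, d=26, C=12, tardiness=max(0,12-26)=0
Total tardiness = 0

0


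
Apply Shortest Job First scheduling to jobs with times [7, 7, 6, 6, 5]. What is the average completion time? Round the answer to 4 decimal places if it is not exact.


SJF order (ascending): [5, 6, 6, 7, 7]
Completion times:
  Job 1: burst=5, C=5
  Job 2: burst=6, C=11
  Job 3: burst=6, C=17
  Job 4: burst=7, C=24
  Job 5: burst=7, C=31
Average completion = 88/5 = 17.6

17.6


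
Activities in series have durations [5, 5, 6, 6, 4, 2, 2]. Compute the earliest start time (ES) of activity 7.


Activity 7 starts after activities 1 through 6 complete.
Predecessor durations: [5, 5, 6, 6, 4, 2]
ES = 5 + 5 + 6 + 6 + 4 + 2 = 28

28


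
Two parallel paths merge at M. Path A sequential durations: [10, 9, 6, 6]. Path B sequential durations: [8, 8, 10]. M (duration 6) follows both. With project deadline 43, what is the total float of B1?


Forward pass: ES(B1) = sum of predecessors on chain B = 0
EF = ES + duration = 0 + 8 = 8
Backward pass: LF(M) = deadline = 43; LS(M) = 43 - 6 = 37
LF(B1) = LS(M) - sum(successors on chain B) = 37 - 18 = 19
LS = LF - duration = 19 - 8 = 11
Total float = LS - ES = 11 - 0 = 11

11


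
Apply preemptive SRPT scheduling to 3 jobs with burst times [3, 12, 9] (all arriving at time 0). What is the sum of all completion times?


Since all jobs arrive at t=0, SRPT equals SPT ordering.
SPT order: [3, 9, 12]
Completion times:
  Job 1: p=3, C=3
  Job 2: p=9, C=12
  Job 3: p=12, C=24
Total completion time = 3 + 12 + 24 = 39

39


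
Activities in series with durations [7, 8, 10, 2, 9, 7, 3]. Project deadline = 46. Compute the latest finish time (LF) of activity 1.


LF(activity 1) = deadline - sum of successor durations
Successors: activities 2 through 7 with durations [8, 10, 2, 9, 7, 3]
Sum of successor durations = 39
LF = 46 - 39 = 7

7


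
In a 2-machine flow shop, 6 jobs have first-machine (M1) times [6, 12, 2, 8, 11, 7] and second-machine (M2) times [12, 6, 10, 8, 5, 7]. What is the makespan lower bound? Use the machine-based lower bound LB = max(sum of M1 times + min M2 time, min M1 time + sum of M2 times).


LB1 = sum(M1 times) + min(M2 times) = 46 + 5 = 51
LB2 = min(M1 times) + sum(M2 times) = 2 + 48 = 50
Lower bound = max(LB1, LB2) = max(51, 50) = 51

51


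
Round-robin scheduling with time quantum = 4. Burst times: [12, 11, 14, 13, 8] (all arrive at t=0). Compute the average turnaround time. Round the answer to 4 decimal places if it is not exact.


Time quantum = 4
Execution trace:
  J1 runs 4 units, time = 4
  J2 runs 4 units, time = 8
  J3 runs 4 units, time = 12
  J4 runs 4 units, time = 16
  J5 runs 4 units, time = 20
  J1 runs 4 units, time = 24
  J2 runs 4 units, time = 28
  J3 runs 4 units, time = 32
  J4 runs 4 units, time = 36
  J5 runs 4 units, time = 40
  J1 runs 4 units, time = 44
  J2 runs 3 units, time = 47
  J3 runs 4 units, time = 51
  J4 runs 4 units, time = 55
  J3 runs 2 units, time = 57
  J4 runs 1 units, time = 58
Finish times: [44, 47, 57, 58, 40]
Average turnaround = 246/5 = 49.2

49.2


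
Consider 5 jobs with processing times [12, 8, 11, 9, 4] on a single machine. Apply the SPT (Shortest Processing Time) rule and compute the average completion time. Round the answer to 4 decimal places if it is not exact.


Sort jobs by processing time (SPT order): [4, 8, 9, 11, 12]
Compute completion times sequentially:
  Job 1: processing = 4, completes at 4
  Job 2: processing = 8, completes at 12
  Job 3: processing = 9, completes at 21
  Job 4: processing = 11, completes at 32
  Job 5: processing = 12, completes at 44
Sum of completion times = 113
Average completion time = 113/5 = 22.6

22.6


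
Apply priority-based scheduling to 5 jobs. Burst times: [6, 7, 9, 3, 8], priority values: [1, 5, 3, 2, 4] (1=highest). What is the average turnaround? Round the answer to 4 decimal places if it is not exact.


Sort by priority (ascending = highest first):
Order: [(1, 6), (2, 3), (3, 9), (4, 8), (5, 7)]
Completion times:
  Priority 1, burst=6, C=6
  Priority 2, burst=3, C=9
  Priority 3, burst=9, C=18
  Priority 4, burst=8, C=26
  Priority 5, burst=7, C=33
Average turnaround = 92/5 = 18.4

18.4


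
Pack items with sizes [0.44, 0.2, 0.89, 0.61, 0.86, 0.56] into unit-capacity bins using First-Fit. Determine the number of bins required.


Place items sequentially using First-Fit:
  Item 0.44 -> new Bin 1
  Item 0.2 -> Bin 1 (now 0.64)
  Item 0.89 -> new Bin 2
  Item 0.61 -> new Bin 3
  Item 0.86 -> new Bin 4
  Item 0.56 -> new Bin 5
Total bins used = 5

5


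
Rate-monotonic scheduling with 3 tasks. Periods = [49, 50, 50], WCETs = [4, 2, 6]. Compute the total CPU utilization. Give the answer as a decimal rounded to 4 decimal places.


Compute individual utilizations (exact fractions):
  Task 1: C/T = 4/49 (approx. 0.0816)
  Task 2: C/T = 2/50 = 1/25 (approx. 0.04)
  Task 3: C/T = 6/50 = 3/25 (approx. 0.12)
Total utilization U = 4/49 + 1/25 + 3/25 = 296/1225
Rounded to 4 decimal places: U = 0.2416
RM (Liu & Layland) bound for 3 tasks = 0.779763; compare with U = 296/1225 (approx. 0.241633)
U <= bound, so schedulable by RM sufficient condition.

0.2416


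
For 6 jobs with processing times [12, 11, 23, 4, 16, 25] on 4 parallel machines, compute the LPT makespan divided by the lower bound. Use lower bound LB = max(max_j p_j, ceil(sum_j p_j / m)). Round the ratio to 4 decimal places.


LPT order: [25, 23, 16, 12, 11, 4]
Machine loads after assignment: [25, 23, 20, 23]
LPT makespan = 25
Lower bound = max(max_job, ceil(total/4)) = max(25, 23) = 25
Ratio = 25 / 25 = 1.0

1.0


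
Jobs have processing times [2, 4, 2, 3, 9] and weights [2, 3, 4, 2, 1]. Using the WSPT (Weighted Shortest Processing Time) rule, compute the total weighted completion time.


Compute p/w ratios and sort ascending (WSPT): [(2, 4), (2, 2), (4, 3), (3, 2), (9, 1)]
Compute weighted completion times:
  Job (p=2,w=4): C=2, w*C=4*2=8
  Job (p=2,w=2): C=4, w*C=2*4=8
  Job (p=4,w=3): C=8, w*C=3*8=24
  Job (p=3,w=2): C=11, w*C=2*11=22
  Job (p=9,w=1): C=20, w*C=1*20=20
Total weighted completion time = 82

82


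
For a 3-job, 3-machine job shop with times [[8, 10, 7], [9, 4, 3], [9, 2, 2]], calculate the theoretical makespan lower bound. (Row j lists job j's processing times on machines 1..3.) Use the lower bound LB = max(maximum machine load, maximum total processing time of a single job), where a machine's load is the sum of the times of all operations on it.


Machine loads:
  Machine 1: 8 + 9 + 9 = 26
  Machine 2: 10 + 4 + 2 = 16
  Machine 3: 7 + 3 + 2 = 12
Max machine load = 26
Job totals:
  Job 1: 25
  Job 2: 16
  Job 3: 13
Max job total = 25
Lower bound = max(26, 25) = 26

26


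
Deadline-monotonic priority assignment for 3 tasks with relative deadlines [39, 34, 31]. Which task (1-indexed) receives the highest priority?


Sort tasks by relative deadline (ascending):
  Task 3: deadline = 31
  Task 2: deadline = 34
  Task 1: deadline = 39
Priority order (highest first): [3, 2, 1]
Highest priority task = 3

3


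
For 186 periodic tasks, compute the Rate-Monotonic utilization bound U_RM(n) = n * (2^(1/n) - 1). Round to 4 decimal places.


Compute 2^(1/186) = 1.0037335501
Subtract 1: 1.0037335501 - 1 = 0.0037335501
Multiply by n: 186 * 0.0037335501 = 0.6944403186
Round to 4 dp: 0.6944

0.6944


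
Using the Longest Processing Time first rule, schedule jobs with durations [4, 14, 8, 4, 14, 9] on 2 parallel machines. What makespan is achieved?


Sort jobs in decreasing order (LPT): [14, 14, 9, 8, 4, 4]
Assign each job to the least loaded machine:
  Machine 1: jobs [14, 9, 4], load = 27
  Machine 2: jobs [14, 8, 4], load = 26
Makespan = max load = 27

27


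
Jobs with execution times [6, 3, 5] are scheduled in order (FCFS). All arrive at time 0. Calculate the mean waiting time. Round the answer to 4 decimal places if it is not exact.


FCFS order (as given): [6, 3, 5]
Waiting times:
  Job 1: wait = 0
  Job 2: wait = 6
  Job 3: wait = 9
Sum of waiting times = 15
Average waiting time = 15/3 = 5.0

5.0


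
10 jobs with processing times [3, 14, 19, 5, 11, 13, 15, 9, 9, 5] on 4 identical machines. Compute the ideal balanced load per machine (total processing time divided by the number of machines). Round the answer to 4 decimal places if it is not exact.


Total processing time = 3 + 14 + 19 + 5 + 11 + 13 + 15 + 9 + 9 + 5 = 103
Number of machines = 4
Ideal balanced load = 103 / 4 = 25.75

25.75


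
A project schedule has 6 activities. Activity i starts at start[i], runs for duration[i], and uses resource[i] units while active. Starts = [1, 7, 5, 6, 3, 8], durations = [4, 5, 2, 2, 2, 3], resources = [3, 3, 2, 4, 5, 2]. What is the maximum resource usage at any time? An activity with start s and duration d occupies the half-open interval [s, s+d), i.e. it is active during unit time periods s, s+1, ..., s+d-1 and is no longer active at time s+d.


Each activity i is active on [start_i, start_i + duration_i).
Compute total resource usage per time slot:
  t=0: active resources = [], total = 0
  t=1: active resources = [3], total = 3
  t=2: active resources = [3], total = 3
  t=3: active resources = [3, 5], total = 8
  t=4: active resources = [3, 5], total = 8
  t=5: active resources = [2], total = 2
  t=6: active resources = [2, 4], total = 6
  t=7: active resources = [3, 4], total = 7
  t=8: active resources = [3, 2], total = 5
  t=9: active resources = [3, 2], total = 5
  t=10: active resources = [3, 2], total = 5
  t=11: active resources = [3], total = 3
Peak resource demand = 8

8


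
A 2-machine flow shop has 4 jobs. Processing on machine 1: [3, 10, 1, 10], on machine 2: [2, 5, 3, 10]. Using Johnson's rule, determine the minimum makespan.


Apply Johnson's rule:
  Group 1 (a <= b): [(3, 1, 3), (4, 10, 10)]
  Group 2 (a > b): [(2, 10, 5), (1, 3, 2)]
Optimal job order: [3, 4, 2, 1]
Schedule:
  Job 3: M1 done at 1, M2 done at 4
  Job 4: M1 done at 11, M2 done at 21
  Job 2: M1 done at 21, M2 done at 26
  Job 1: M1 done at 24, M2 done at 28
Makespan = 28

28


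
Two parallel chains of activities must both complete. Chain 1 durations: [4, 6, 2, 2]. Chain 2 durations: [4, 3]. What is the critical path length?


Path A total = 4 + 6 + 2 + 2 = 14
Path B total = 4 + 3 = 7
Critical path = longest path = max(14, 7) = 14

14


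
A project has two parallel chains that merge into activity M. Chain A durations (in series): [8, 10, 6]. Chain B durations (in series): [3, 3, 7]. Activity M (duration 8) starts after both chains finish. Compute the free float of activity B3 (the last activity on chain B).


ES(B3) = sum of predecessors on chain B = 6
EF(B3) = ES + duration = 6 + 7 = 13
Successor of B3 is M. ES(M) = max(sum(A), sum(B)) = max(24, 13) = 24
Free float = ES(successor) - EF(current) = 24 - 13 = 11

11


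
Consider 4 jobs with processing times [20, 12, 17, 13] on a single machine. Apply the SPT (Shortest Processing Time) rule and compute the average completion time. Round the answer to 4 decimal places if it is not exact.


Sort jobs by processing time (SPT order): [12, 13, 17, 20]
Compute completion times sequentially:
  Job 1: processing = 12, completes at 12
  Job 2: processing = 13, completes at 25
  Job 3: processing = 17, completes at 42
  Job 4: processing = 20, completes at 62
Sum of completion times = 141
Average completion time = 141/4 = 35.25

35.25


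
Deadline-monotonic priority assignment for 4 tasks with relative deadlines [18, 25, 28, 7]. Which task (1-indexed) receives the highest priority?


Sort tasks by relative deadline (ascending):
  Task 4: deadline = 7
  Task 1: deadline = 18
  Task 2: deadline = 25
  Task 3: deadline = 28
Priority order (highest first): [4, 1, 2, 3]
Highest priority task = 4

4


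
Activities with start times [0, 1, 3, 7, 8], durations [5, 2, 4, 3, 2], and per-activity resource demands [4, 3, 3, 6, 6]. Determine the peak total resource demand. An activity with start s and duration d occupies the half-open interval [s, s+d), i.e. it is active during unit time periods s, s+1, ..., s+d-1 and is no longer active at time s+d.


Each activity i is active on [start_i, start_i + duration_i).
Compute total resource usage per time slot:
  t=0: active resources = [4], total = 4
  t=1: active resources = [4, 3], total = 7
  t=2: active resources = [4, 3], total = 7
  t=3: active resources = [4, 3], total = 7
  t=4: active resources = [4, 3], total = 7
  t=5: active resources = [3], total = 3
  t=6: active resources = [3], total = 3
  t=7: active resources = [6], total = 6
  t=8: active resources = [6, 6], total = 12
  t=9: active resources = [6, 6], total = 12
Peak resource demand = 12

12


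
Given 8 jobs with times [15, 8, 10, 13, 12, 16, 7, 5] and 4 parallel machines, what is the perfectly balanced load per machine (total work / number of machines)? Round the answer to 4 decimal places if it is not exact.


Total processing time = 15 + 8 + 10 + 13 + 12 + 16 + 7 + 5 = 86
Number of machines = 4
Ideal balanced load = 86 / 4 = 21.5

21.5


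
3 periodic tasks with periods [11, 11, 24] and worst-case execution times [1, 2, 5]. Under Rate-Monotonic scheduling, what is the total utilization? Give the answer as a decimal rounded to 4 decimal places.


Compute individual utilizations (exact fractions):
  Task 1: C/T = 1/11 (approx. 0.0909)
  Task 2: C/T = 2/11 (approx. 0.1818)
  Task 3: C/T = 5/24 (approx. 0.2083)
Total utilization U = 1/11 + 2/11 + 5/24 = 127/264
Rounded to 4 decimal places: U = 0.4811
RM (Liu & Layland) bound for 3 tasks = 0.779763; compare with U = 127/264 (approx. 0.481061)
U <= bound, so schedulable by RM sufficient condition.

0.4811


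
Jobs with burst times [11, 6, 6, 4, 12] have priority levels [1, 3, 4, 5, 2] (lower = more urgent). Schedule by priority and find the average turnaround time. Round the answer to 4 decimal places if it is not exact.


Sort by priority (ascending = highest first):
Order: [(1, 11), (2, 12), (3, 6), (4, 6), (5, 4)]
Completion times:
  Priority 1, burst=11, C=11
  Priority 2, burst=12, C=23
  Priority 3, burst=6, C=29
  Priority 4, burst=6, C=35
  Priority 5, burst=4, C=39
Average turnaround = 137/5 = 27.4

27.4


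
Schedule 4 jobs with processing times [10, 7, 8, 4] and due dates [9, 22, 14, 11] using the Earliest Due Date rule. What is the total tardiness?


Sort by due date (EDD order): [(10, 9), (4, 11), (8, 14), (7, 22)]
Compute completion times and tardiness:
  Job 1: p=10, d=9, C=10, tardiness=max(0,10-9)=1
  Job 2: p=4, d=11, C=14, tardiness=max(0,14-11)=3
  Job 3: p=8, d=14, C=22, tardiness=max(0,22-14)=8
  Job 4: p=7, d=22, C=29, tardiness=max(0,29-22)=7
Total tardiness = 19

19


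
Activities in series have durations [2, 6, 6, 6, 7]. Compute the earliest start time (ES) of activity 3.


Activity 3 starts after activities 1 through 2 complete.
Predecessor durations: [2, 6]
ES = 2 + 6 = 8

8


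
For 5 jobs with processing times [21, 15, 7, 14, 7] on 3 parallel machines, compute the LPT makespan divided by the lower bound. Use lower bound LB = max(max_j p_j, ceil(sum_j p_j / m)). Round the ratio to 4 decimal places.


LPT order: [21, 15, 14, 7, 7]
Machine loads after assignment: [21, 22, 21]
LPT makespan = 22
Lower bound = max(max_job, ceil(total/3)) = max(21, 22) = 22
Ratio = 22 / 22 = 1.0

1.0


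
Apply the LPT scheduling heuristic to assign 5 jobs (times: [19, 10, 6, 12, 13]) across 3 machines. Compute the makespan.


Sort jobs in decreasing order (LPT): [19, 13, 12, 10, 6]
Assign each job to the least loaded machine:
  Machine 1: jobs [19], load = 19
  Machine 2: jobs [13, 6], load = 19
  Machine 3: jobs [12, 10], load = 22
Makespan = max load = 22

22


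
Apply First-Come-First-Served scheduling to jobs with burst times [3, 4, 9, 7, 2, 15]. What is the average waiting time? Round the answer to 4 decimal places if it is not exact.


FCFS order (as given): [3, 4, 9, 7, 2, 15]
Waiting times:
  Job 1: wait = 0
  Job 2: wait = 3
  Job 3: wait = 7
  Job 4: wait = 16
  Job 5: wait = 23
  Job 6: wait = 25
Sum of waiting times = 74
Average waiting time = 74/6 = 12.3333

12.3333


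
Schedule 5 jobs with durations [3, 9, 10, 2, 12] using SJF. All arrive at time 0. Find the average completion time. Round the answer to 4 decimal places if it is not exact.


SJF order (ascending): [2, 3, 9, 10, 12]
Completion times:
  Job 1: burst=2, C=2
  Job 2: burst=3, C=5
  Job 3: burst=9, C=14
  Job 4: burst=10, C=24
  Job 5: burst=12, C=36
Average completion = 81/5 = 16.2

16.2


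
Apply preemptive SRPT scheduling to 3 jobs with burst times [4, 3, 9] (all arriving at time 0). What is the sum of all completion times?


Since all jobs arrive at t=0, SRPT equals SPT ordering.
SPT order: [3, 4, 9]
Completion times:
  Job 1: p=3, C=3
  Job 2: p=4, C=7
  Job 3: p=9, C=16
Total completion time = 3 + 7 + 16 = 26

26


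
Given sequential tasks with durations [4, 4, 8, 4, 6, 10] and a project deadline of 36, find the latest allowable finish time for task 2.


LF(activity 2) = deadline - sum of successor durations
Successors: activities 3 through 6 with durations [8, 4, 6, 10]
Sum of successor durations = 28
LF = 36 - 28 = 8

8


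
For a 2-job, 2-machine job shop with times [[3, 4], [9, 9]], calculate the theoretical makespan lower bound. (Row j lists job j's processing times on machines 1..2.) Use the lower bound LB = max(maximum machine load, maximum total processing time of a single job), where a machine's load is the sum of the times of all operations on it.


Machine loads:
  Machine 1: 3 + 9 = 12
  Machine 2: 4 + 9 = 13
Max machine load = 13
Job totals:
  Job 1: 7
  Job 2: 18
Max job total = 18
Lower bound = max(13, 18) = 18

18


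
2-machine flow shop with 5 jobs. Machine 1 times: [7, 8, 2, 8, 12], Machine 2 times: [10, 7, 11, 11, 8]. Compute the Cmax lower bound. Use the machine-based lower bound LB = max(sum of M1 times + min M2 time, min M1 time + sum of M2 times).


LB1 = sum(M1 times) + min(M2 times) = 37 + 7 = 44
LB2 = min(M1 times) + sum(M2 times) = 2 + 47 = 49
Lower bound = max(LB1, LB2) = max(44, 49) = 49

49


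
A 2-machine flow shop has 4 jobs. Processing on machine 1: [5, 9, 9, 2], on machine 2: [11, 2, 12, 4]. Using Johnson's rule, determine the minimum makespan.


Apply Johnson's rule:
  Group 1 (a <= b): [(4, 2, 4), (1, 5, 11), (3, 9, 12)]
  Group 2 (a > b): [(2, 9, 2)]
Optimal job order: [4, 1, 3, 2]
Schedule:
  Job 4: M1 done at 2, M2 done at 6
  Job 1: M1 done at 7, M2 done at 18
  Job 3: M1 done at 16, M2 done at 30
  Job 2: M1 done at 25, M2 done at 32
Makespan = 32

32


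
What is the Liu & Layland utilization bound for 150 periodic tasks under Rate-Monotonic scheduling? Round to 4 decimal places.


Compute 2^(1/150) = 1.0046316744
Subtract 1: 1.0046316744 - 1 = 0.0046316744
Multiply by n: 150 * 0.0046316744 = 0.6947511600
Round to 4 dp: 0.6948

0.6948


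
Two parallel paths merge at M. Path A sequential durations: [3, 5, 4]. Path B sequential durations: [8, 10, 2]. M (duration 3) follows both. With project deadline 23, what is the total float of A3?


Forward pass: ES(A3) = sum of predecessors on chain A = 8
EF = ES + duration = 8 + 4 = 12
Backward pass: LF(M) = deadline = 23; LS(M) = 23 - 3 = 20
LF(A3) = LS(M) - sum(successors on chain A) = 20 - 0 = 20
LS = LF - duration = 20 - 4 = 16
Total float = LS - ES = 16 - 8 = 8

8


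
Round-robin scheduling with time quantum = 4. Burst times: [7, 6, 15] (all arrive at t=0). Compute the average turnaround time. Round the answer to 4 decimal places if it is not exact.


Time quantum = 4
Execution trace:
  J1 runs 4 units, time = 4
  J2 runs 4 units, time = 8
  J3 runs 4 units, time = 12
  J1 runs 3 units, time = 15
  J2 runs 2 units, time = 17
  J3 runs 4 units, time = 21
  J3 runs 4 units, time = 25
  J3 runs 3 units, time = 28
Finish times: [15, 17, 28]
Average turnaround = 60/3 = 20.0

20.0


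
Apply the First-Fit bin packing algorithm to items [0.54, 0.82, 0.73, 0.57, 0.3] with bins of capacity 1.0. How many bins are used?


Place items sequentially using First-Fit:
  Item 0.54 -> new Bin 1
  Item 0.82 -> new Bin 2
  Item 0.73 -> new Bin 3
  Item 0.57 -> new Bin 4
  Item 0.3 -> Bin 1 (now 0.84)
Total bins used = 4

4


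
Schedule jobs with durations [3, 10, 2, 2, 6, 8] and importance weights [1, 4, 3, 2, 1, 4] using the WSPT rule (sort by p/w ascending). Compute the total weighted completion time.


Compute p/w ratios and sort ascending (WSPT): [(2, 3), (2, 2), (8, 4), (10, 4), (3, 1), (6, 1)]
Compute weighted completion times:
  Job (p=2,w=3): C=2, w*C=3*2=6
  Job (p=2,w=2): C=4, w*C=2*4=8
  Job (p=8,w=4): C=12, w*C=4*12=48
  Job (p=10,w=4): C=22, w*C=4*22=88
  Job (p=3,w=1): C=25, w*C=1*25=25
  Job (p=6,w=1): C=31, w*C=1*31=31
Total weighted completion time = 206

206


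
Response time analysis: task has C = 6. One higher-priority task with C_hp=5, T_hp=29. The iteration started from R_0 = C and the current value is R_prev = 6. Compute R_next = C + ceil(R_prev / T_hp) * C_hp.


R_next = C + ceil(R_prev / T_hp) * C_hp
ceil(6 / 29) = ceil(0.2069) = 1
Interference = 1 * 5 = 5
R_next = 6 + 5 = 11

11


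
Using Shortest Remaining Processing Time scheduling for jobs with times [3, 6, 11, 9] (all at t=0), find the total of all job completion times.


Since all jobs arrive at t=0, SRPT equals SPT ordering.
SPT order: [3, 6, 9, 11]
Completion times:
  Job 1: p=3, C=3
  Job 2: p=6, C=9
  Job 3: p=9, C=18
  Job 4: p=11, C=29
Total completion time = 3 + 9 + 18 + 29 = 59

59


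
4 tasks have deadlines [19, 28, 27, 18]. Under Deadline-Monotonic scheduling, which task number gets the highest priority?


Sort tasks by relative deadline (ascending):
  Task 4: deadline = 18
  Task 1: deadline = 19
  Task 3: deadline = 27
  Task 2: deadline = 28
Priority order (highest first): [4, 1, 3, 2]
Highest priority task = 4

4


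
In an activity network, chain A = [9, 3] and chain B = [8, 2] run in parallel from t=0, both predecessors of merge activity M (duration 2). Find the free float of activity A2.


ES(A2) = sum of predecessors on chain A = 9
EF(A2) = ES + duration = 9 + 3 = 12
Successor of A2 is M. ES(M) = max(sum(A), sum(B)) = max(12, 10) = 12
Free float = ES(successor) - EF(current) = 12 - 12 = 0

0


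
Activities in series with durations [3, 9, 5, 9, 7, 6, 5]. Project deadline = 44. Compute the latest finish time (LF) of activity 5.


LF(activity 5) = deadline - sum of successor durations
Successors: activities 6 through 7 with durations [6, 5]
Sum of successor durations = 11
LF = 44 - 11 = 33

33


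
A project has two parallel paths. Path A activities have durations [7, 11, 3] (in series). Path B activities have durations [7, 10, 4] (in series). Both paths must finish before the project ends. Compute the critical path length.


Path A total = 7 + 11 + 3 = 21
Path B total = 7 + 10 + 4 = 21
Critical path = longest path = max(21, 21) = 21

21
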